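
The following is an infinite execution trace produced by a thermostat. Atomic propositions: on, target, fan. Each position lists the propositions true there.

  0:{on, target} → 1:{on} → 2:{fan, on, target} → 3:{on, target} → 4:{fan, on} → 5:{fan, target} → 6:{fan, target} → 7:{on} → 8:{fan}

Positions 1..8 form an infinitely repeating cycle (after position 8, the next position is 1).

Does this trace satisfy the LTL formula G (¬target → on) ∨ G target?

¬target → on must hold at every position from 0 onward. It fails at position 8, so G (¬target → on) is false.
Positions where ¬target holds: 1, 4, 7, 8.
Check on at each: 1→ok, 4→ok, 7→ok, 8→fails.
target must hold at every position from 0 onward. It fails at position 1, so G target is false.
At position 0: G (¬target → on) is false; G target is false; so G (¬target → on) ∨ G target is false.

Does not hold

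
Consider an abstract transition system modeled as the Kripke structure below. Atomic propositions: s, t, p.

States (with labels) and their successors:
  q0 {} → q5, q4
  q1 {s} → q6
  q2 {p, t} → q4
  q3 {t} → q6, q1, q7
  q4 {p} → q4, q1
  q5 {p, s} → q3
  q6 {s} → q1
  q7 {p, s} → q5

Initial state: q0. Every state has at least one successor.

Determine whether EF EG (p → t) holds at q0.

Holds

States satisfying EG (p → t): {q1, q3, q6}.
States satisfying EF EG (p → t): {q0, q1, q2, q3, q4, q5, q6, q7}.
Some path from q0 reaches a state where EG (p → t) holds.
q0 ∈ Sat(EF EG (p → t)).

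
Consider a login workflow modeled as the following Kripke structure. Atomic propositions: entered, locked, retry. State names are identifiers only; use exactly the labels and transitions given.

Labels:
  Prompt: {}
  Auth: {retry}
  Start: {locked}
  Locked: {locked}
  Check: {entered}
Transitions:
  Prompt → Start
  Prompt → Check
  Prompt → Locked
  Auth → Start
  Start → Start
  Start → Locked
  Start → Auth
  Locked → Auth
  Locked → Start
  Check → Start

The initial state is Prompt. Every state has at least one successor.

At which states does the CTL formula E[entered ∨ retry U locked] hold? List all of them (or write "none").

{Auth, Start, Locked, Check}

States satisfying entered ∨ retry: {Auth, Check}.
States satisfying locked: {Start, Locked}.
States satisfying E[entered ∨ retry U locked]: {Auth, Start, Locked, Check}.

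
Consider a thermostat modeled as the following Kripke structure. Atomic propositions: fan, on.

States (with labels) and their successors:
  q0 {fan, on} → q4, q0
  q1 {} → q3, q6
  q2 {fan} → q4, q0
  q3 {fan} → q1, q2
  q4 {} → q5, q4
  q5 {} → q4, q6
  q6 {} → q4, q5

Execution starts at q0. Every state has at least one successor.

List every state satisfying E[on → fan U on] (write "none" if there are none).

{q0, q1, q2, q3}

States satisfying on → fan: {q0, q1, q2, q3, q4, q5, q6}.
States satisfying on: {q0}.
States satisfying E[on → fan U on]: {q0, q1, q2, q3}.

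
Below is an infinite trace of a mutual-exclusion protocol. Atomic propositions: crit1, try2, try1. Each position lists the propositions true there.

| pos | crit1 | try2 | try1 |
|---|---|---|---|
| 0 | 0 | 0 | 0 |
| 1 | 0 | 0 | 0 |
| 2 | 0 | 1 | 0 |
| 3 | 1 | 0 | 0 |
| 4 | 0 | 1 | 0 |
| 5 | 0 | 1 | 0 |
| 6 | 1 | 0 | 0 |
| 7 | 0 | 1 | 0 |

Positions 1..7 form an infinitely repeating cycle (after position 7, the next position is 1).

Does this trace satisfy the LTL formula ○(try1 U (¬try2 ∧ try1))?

Does not hold

The position after 0 is 1; try1 U (¬try2 ∧ try1) is false there.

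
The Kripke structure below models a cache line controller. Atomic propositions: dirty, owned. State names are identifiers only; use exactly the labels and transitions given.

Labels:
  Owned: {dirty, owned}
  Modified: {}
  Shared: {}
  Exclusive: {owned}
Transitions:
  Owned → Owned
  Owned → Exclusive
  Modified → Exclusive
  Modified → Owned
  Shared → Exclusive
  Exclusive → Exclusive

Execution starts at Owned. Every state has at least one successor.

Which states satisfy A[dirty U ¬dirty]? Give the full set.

States satisfying dirty: {Owned}.
States satisfying ¬dirty: {Modified, Shared, Exclusive}.
States satisfying A[dirty U ¬dirty]: {Modified, Shared, Exclusive}.

{Modified, Shared, Exclusive}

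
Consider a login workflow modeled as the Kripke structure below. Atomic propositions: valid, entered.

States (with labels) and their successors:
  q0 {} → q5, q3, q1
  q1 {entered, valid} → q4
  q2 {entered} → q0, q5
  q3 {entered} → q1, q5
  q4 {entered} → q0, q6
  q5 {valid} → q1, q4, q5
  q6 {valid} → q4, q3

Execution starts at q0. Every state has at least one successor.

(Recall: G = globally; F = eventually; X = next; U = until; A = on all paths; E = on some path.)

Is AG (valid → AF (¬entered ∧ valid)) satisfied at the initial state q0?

Does not hold

States satisfying valid → AF (¬entered ∧ valid): {q0, q2, q3, q4, q5, q6}.
States satisfying AG (valid → AF (¬entered ∧ valid)): ∅.
q1 is reachable from q0 and violates valid → AF (¬entered ∧ valid), so AG fails at q0.
q0 ∉ Sat(AG (valid → AF (¬entered ∧ valid))).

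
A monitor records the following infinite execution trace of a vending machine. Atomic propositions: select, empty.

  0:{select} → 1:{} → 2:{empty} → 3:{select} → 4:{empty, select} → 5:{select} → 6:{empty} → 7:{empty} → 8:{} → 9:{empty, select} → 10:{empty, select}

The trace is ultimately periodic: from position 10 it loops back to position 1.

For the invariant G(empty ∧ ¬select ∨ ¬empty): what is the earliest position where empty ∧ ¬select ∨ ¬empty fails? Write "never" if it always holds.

Check empty ∧ ¬select ∨ ¬empty at each position in order: 0 ✓, 1 ✓, 2 ✓, 3 ✓.
At position 4 the labels are {empty, select}, so empty ∧ ¬select ∨ ¬empty is false there. This is the first violation.

4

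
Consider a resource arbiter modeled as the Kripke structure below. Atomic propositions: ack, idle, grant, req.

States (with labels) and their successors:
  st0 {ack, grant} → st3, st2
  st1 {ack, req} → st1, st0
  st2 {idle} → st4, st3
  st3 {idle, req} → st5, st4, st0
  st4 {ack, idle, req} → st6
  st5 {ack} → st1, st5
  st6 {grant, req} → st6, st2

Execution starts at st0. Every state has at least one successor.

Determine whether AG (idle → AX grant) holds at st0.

States satisfying idle → AX grant: {st0, st1, st4, st5, st6}.
States satisfying AG (idle → AX grant): ∅.
st2 is reachable from st0 and violates idle → AX grant, so AG fails at st0.
st0 ∉ Sat(AG (idle → AX grant)).

No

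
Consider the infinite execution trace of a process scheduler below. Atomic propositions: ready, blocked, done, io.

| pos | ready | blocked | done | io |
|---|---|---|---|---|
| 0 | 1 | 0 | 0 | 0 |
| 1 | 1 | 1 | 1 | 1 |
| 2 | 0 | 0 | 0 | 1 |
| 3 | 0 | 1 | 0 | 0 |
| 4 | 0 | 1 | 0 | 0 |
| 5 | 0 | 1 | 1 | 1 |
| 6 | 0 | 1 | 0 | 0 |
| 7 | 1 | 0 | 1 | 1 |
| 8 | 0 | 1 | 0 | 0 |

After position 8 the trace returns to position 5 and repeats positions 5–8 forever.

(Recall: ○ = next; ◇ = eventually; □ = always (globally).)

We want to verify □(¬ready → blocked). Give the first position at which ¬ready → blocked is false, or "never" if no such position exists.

2

Check ¬ready → blocked at each position in order: 0 ✓, 1 ✓.
At position 2 the labels are {io}, so ¬ready → blocked is false there. This is the first violation.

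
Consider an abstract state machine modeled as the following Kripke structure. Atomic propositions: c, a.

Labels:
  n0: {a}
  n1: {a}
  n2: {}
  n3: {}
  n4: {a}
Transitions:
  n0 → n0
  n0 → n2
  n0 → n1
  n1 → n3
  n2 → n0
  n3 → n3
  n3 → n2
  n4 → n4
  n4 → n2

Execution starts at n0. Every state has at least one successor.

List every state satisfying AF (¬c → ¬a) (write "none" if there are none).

{n1, n2, n3}

States satisfying ¬c → ¬a: {n2, n3}.
States satisfying AF (¬c → ¬a): {n1, n2, n3}.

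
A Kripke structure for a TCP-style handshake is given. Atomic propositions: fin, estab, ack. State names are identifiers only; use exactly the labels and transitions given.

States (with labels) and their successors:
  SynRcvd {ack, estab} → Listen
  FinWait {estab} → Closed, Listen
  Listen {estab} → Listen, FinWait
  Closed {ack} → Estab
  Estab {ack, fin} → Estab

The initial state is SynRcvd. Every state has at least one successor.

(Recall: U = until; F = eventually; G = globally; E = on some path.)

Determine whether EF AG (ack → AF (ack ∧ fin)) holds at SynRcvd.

States satisfying AG (ack → AF (ack ∧ fin)): {FinWait, Listen, Closed, Estab}.
States satisfying EF AG (ack → AF (ack ∧ fin)): {SynRcvd, FinWait, Listen, Closed, Estab}.
Some path from SynRcvd reaches a state where AG (ack → AF (ack ∧ fin)) holds.
SynRcvd ∈ Sat(EF AG (ack → AF (ack ∧ fin))).

Holds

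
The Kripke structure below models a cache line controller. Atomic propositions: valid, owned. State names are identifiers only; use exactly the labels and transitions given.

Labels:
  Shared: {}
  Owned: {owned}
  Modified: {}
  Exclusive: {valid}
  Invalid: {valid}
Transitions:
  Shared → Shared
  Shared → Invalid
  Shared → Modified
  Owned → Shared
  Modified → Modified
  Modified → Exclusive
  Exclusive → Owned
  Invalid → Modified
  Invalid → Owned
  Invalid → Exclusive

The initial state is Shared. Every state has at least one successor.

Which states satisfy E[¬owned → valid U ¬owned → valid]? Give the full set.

States satisfying ¬owned → valid: {Owned, Exclusive, Invalid}.
States satisfying E[¬owned → valid U ¬owned → valid]: {Owned, Exclusive, Invalid}.

{Owned, Exclusive, Invalid}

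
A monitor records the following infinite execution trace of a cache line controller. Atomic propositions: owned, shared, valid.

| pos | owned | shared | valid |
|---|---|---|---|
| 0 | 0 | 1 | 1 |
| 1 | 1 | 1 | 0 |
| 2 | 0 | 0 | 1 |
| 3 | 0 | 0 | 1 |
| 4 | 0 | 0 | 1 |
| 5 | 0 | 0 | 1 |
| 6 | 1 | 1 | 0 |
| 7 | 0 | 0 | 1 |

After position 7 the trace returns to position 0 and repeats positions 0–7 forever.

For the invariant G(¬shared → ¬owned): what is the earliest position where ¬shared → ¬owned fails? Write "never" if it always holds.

¬shared → ¬owned holds at every position 0..7, and those are all the positions the trace ever visits, so the invariant G(¬shared → ¬owned) is never violated.

never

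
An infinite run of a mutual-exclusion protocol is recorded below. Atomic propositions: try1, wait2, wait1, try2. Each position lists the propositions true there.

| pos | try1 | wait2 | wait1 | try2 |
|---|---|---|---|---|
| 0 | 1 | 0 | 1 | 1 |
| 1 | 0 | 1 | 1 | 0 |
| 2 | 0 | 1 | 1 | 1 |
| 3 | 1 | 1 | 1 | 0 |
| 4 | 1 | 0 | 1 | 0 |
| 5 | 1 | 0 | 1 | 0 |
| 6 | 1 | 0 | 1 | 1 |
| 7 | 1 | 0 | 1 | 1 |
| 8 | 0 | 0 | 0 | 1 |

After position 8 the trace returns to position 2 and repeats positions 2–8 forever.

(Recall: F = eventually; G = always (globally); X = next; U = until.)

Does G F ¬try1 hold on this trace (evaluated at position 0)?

F ¬try1 holds at every position 0..8, and those are all positions ever visited, so G F ¬try1 holds.

Holds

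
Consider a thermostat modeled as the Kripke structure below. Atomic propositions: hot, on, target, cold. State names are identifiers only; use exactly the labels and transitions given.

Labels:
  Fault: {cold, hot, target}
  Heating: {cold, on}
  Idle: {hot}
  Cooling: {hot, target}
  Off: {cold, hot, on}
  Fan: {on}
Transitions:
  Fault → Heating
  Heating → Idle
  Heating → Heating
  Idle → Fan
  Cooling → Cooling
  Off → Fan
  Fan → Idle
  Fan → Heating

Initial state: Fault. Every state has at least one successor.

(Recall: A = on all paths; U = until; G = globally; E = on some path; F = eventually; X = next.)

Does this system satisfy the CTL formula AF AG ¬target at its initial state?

Yes

States satisfying AG ¬target: {Heating, Idle, Off, Fan}.
States satisfying AF AG ¬target: {Fault, Heating, Idle, Off, Fan}.
Fault ∈ Sat(AF AG ¬target).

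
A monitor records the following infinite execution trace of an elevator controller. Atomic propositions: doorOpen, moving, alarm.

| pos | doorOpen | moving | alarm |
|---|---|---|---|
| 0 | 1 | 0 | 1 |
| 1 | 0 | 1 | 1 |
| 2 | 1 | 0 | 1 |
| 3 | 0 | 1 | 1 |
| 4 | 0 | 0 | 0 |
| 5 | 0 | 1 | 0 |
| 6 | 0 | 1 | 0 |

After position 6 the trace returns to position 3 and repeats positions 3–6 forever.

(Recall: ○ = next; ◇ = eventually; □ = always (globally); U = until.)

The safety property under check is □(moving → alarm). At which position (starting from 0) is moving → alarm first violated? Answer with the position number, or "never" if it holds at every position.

Check moving → alarm at each position in order: 0 ✓, 1 ✓, 2 ✓, 3 ✓, 4 ✓.
At position 5 the labels are {moving}, so moving → alarm is false there. This is the first violation.

5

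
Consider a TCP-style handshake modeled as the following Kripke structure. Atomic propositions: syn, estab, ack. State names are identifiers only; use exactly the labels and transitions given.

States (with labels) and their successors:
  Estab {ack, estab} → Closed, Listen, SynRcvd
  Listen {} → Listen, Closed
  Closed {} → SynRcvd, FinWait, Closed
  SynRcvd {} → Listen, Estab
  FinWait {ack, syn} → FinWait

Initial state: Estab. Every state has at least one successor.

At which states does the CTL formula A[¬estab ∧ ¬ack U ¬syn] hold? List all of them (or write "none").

States satisfying ¬estab ∧ ¬ack: {Listen, Closed, SynRcvd}.
States satisfying ¬syn: {Estab, Listen, Closed, SynRcvd}.
States satisfying A[¬estab ∧ ¬ack U ¬syn]: {Estab, Listen, Closed, SynRcvd}.

{Estab, Listen, Closed, SynRcvd}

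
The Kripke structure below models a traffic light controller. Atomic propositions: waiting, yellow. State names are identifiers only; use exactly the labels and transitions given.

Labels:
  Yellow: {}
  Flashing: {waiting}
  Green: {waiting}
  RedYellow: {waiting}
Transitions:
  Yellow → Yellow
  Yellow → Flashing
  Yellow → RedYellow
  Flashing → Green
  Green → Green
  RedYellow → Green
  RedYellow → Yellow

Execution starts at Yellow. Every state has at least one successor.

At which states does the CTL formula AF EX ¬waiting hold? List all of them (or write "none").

States satisfying EX ¬waiting: {Yellow, RedYellow}.
States satisfying AF EX ¬waiting: {Yellow, RedYellow}.

{Yellow, RedYellow}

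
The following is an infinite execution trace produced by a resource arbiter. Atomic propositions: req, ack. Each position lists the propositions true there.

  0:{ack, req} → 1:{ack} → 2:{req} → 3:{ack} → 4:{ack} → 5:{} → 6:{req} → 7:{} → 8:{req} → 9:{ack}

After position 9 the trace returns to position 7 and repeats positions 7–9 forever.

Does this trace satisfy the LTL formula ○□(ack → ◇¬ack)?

The position after 0 is 1; □(ack → ◇¬ack) is true there.

Satisfied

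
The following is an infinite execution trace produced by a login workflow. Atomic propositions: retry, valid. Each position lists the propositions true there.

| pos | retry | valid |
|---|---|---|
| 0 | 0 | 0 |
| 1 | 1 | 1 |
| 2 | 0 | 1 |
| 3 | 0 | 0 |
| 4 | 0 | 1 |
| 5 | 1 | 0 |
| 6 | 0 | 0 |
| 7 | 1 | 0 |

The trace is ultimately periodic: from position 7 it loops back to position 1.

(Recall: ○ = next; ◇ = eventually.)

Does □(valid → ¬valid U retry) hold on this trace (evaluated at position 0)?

No

valid → ¬valid U retry must hold at every position from 0 onward. It fails at position 2, so □(valid → ¬valid U retry) is false.
Positions where valid holds: 1, 2, 4.
Check ¬valid U retry at each: 1→ok, 2→fails, 4→fails.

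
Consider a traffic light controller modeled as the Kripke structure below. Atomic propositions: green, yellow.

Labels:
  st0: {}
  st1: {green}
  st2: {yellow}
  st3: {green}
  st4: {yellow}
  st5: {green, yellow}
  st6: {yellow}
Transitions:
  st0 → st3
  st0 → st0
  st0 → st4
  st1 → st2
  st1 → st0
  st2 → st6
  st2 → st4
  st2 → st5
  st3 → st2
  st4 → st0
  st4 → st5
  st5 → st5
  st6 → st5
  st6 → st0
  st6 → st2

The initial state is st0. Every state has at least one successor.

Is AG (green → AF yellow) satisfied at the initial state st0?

States satisfying green → AF yellow: {st0, st2, st3, st4, st5, st6}.
States satisfying AG (green → AF yellow): {st0, st2, st3, st4, st5, st6}.
Every state reachable from st0 satisfies green → AF yellow.
st0 ∈ Sat(AG (green → AF yellow)).

Yes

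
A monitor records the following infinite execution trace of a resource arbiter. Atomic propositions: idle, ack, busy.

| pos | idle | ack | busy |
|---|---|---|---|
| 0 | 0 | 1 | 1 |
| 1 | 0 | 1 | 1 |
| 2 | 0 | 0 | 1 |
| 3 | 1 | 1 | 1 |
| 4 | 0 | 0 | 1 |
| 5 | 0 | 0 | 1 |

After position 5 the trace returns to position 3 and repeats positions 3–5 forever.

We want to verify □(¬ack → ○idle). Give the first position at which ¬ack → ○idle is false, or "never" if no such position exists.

Check ¬ack → ○idle at each position in order: 0 ✓, 1 ✓, 2 ✓, 3 ✓.
At position 4 the labels are {busy} and the next position 5 has {busy}, so ¬ack → ○idle is false there. This is the first violation.

4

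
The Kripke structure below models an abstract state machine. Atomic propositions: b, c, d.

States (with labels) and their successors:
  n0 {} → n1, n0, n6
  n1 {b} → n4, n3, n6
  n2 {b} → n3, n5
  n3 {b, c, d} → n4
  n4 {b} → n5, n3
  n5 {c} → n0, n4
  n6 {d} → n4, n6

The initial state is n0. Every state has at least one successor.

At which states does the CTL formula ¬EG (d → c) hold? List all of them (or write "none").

States satisfying d → c: {n0, n1, n2, n3, n4, n5}.
States satisfying EG (d → c): {n0, n1, n2, n3, n4, n5}.
States satisfying ¬EG (d → c): {n6}.

{n6}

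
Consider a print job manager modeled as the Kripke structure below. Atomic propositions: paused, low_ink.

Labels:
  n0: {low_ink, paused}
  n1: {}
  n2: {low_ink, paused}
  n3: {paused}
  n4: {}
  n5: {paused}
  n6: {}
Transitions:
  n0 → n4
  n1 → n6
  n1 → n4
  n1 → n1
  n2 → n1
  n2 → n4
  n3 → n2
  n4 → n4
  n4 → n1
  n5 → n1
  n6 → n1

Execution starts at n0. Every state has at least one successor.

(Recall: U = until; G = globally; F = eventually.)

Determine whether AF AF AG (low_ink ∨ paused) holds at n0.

States satisfying AF AG (low_ink ∨ paused): ∅.
States satisfying AF AF AG (low_ink ∨ paused): ∅.
There is a path from n0 along which AF AG (low_ink ∨ paused) never holds.
n0 ∉ Sat(AF AF AG (low_ink ∨ paused)).

Does not hold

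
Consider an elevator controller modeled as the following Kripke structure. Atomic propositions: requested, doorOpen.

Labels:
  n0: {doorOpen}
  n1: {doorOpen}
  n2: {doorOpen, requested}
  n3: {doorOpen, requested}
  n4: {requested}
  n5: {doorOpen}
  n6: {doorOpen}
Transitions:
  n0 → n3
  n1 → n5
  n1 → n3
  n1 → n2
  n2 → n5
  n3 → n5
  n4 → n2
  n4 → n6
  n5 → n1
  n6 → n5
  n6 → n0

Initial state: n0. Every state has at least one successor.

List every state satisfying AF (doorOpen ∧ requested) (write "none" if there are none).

{n0, n2, n3}

States satisfying doorOpen ∧ requested: {n2, n3}.
States satisfying AF (doorOpen ∧ requested): {n0, n2, n3}.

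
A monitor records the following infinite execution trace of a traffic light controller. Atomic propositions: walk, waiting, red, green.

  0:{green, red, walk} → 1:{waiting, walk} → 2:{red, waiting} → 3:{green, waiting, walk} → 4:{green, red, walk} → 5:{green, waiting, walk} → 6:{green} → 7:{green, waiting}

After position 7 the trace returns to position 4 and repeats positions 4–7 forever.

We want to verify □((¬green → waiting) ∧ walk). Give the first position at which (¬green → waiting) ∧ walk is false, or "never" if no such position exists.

Check (¬green → waiting) ∧ walk at each position in order: 0 ✓, 1 ✓.
At position 2 the labels are {red, waiting}, so (¬green → waiting) ∧ walk is false there. This is the first violation.

2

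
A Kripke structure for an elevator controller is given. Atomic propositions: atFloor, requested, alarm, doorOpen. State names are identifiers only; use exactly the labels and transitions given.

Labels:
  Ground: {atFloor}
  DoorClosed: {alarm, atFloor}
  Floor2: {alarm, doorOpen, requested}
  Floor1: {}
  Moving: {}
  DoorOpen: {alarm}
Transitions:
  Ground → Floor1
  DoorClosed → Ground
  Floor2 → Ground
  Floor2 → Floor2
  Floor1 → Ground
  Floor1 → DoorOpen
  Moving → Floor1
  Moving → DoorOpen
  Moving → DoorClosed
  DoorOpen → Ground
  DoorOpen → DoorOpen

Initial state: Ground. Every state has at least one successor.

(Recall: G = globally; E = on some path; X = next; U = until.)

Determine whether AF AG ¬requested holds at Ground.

States satisfying AG ¬requested: {Ground, DoorClosed, Floor1, Moving, DoorOpen}.
States satisfying AF AG ¬requested: {Ground, DoorClosed, Floor1, Moving, DoorOpen}.
Ground ∈ Sat(AF AG ¬requested).

Satisfied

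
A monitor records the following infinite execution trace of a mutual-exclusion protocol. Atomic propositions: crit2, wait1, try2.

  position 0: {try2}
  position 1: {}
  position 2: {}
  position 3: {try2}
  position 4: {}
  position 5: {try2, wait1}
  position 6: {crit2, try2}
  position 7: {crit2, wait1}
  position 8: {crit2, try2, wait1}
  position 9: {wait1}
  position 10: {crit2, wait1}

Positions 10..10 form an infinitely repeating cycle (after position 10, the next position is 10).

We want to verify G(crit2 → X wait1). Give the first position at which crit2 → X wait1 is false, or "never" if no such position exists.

never

crit2 → X wait1 holds at every position 0..10, and those are all the positions the trace ever visits, so the invariant G(crit2 → X wait1) is never violated.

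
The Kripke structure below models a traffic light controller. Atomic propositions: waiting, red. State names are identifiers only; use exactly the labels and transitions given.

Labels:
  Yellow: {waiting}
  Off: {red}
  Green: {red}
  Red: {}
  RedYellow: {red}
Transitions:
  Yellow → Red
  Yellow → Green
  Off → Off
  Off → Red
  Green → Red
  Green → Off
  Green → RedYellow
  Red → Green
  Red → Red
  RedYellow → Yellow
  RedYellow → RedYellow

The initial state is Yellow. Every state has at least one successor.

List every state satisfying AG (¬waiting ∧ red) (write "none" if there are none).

none

States satisfying ¬waiting ∧ red: {Off, Green, RedYellow}.
States satisfying AG (¬waiting ∧ red): ∅.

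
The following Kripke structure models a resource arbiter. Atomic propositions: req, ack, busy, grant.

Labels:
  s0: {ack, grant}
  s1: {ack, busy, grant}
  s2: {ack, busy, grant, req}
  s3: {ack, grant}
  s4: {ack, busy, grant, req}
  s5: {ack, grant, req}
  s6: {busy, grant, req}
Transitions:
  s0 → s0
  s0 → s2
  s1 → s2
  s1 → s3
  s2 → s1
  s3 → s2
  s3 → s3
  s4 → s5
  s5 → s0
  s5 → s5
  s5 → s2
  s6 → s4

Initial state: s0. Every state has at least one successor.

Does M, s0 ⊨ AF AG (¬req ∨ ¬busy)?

States satisfying AG (¬req ∨ ¬busy): ∅.
States satisfying AF AG (¬req ∨ ¬busy): ∅.
There is a path from s0 along which AG (¬req ∨ ¬busy) never holds.
s0 ∉ Sat(AF AG (¬req ∨ ¬busy)).

Does not hold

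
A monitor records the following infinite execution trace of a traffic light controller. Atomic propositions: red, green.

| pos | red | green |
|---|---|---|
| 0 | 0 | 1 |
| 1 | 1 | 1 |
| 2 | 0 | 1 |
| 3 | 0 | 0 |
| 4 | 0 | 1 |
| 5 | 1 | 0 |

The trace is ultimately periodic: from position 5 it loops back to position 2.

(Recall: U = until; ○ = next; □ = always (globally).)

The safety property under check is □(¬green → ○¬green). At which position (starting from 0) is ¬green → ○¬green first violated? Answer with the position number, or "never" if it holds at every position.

3

Check ¬green → ○¬green at each position in order: 0 ✓, 1 ✓, 2 ✓.
At position 3 the labels are {} and the next position 4 has {green}, so ¬green → ○¬green is false there. This is the first violation.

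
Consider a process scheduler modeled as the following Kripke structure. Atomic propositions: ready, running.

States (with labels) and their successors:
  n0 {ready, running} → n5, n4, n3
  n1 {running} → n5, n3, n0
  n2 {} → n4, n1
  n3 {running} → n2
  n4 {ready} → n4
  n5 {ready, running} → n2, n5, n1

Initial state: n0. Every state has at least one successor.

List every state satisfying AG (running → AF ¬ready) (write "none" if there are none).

States satisfying running → AF ¬ready: {n1, n2, n3, n4}.
States satisfying AG (running → AF ¬ready): {n4}.

{n4}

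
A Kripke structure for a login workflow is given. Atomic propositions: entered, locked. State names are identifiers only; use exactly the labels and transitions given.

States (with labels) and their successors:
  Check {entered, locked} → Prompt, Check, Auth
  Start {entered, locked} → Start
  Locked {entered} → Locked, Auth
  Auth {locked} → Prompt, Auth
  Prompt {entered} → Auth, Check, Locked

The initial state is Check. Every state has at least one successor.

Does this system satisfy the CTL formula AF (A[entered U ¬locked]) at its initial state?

Does not hold

States satisfying A[entered U ¬locked]: {Locked, Prompt}.
States satisfying AF (A[entered U ¬locked]): {Locked, Prompt}.
There is a path from Check along which A[entered U ¬locked] never holds.
Check ∉ Sat(AF (A[entered U ¬locked])).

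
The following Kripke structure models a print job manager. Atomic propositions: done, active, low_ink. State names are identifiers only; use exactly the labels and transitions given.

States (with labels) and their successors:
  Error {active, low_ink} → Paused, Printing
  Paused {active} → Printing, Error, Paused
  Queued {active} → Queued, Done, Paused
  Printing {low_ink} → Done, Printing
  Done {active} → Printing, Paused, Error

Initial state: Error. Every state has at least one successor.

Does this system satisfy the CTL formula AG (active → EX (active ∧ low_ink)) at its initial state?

No

States satisfying active → EX (active ∧ low_ink): {Paused, Printing, Done}.
States satisfying AG (active → EX (active ∧ low_ink)): ∅.
Error is reachable from Error and violates active → EX (active ∧ low_ink), so AG fails at Error.
Error ∉ Sat(AG (active → EX (active ∧ low_ink))).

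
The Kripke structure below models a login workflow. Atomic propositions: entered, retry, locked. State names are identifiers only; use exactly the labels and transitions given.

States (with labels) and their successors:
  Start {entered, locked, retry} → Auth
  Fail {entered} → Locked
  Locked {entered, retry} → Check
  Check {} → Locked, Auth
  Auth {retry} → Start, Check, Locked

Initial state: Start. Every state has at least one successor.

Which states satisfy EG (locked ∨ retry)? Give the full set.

States satisfying locked ∨ retry: {Start, Locked, Auth}.
States satisfying EG (locked ∨ retry): {Start, Auth}.

{Start, Auth}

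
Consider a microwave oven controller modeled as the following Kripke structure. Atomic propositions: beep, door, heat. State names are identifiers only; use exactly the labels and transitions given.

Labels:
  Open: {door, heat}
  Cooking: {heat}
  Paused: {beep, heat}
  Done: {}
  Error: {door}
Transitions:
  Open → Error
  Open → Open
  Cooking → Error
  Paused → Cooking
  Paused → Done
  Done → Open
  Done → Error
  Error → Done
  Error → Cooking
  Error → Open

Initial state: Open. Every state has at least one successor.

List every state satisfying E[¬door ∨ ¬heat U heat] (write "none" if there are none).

{Open, Cooking, Paused, Done, Error}

States satisfying ¬door ∨ ¬heat: {Cooking, Paused, Done, Error}.
States satisfying heat: {Open, Cooking, Paused}.
States satisfying E[¬door ∨ ¬heat U heat]: {Open, Cooking, Paused, Done, Error}.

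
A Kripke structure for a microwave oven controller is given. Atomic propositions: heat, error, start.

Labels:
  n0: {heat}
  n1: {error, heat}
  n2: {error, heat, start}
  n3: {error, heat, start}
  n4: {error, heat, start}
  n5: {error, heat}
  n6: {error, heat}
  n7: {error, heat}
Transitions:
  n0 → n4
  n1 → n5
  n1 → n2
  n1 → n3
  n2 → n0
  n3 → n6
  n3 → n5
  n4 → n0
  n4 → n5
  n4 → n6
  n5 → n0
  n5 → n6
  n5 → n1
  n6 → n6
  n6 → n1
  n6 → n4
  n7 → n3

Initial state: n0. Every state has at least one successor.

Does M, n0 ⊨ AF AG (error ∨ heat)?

Satisfied

States satisfying AG (error ∨ heat): {n0, n1, n2, n3, n4, n5, n6, n7}.
States satisfying AF AG (error ∨ heat): {n0, n1, n2, n3, n4, n5, n6, n7}.
n0 ∈ Sat(AF AG (error ∨ heat)).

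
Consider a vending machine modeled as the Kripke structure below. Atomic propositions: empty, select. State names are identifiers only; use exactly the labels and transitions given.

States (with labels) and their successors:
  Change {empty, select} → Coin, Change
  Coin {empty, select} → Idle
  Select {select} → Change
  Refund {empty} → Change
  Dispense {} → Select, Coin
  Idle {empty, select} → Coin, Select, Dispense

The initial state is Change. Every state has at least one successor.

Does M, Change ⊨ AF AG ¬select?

States satisfying AG ¬select: ∅.
States satisfying AF AG ¬select: ∅.
There is a path from Change along which AG ¬select never holds.
Change ∉ Sat(AF AG ¬select).

Violated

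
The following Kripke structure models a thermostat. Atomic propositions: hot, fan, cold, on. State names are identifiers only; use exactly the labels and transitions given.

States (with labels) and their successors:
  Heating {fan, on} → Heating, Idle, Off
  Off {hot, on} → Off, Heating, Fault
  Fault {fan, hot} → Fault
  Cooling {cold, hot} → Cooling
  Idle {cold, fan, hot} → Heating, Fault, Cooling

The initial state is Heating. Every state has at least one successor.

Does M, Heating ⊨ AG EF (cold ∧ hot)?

No

States satisfying EF (cold ∧ hot): {Heating, Off, Cooling, Idle}.
States satisfying AG EF (cold ∧ hot): {Cooling}.
Fault is reachable from Heating and violates EF (cold ∧ hot), so AG fails at Heating.
Heating ∉ Sat(AG EF (cold ∧ hot)).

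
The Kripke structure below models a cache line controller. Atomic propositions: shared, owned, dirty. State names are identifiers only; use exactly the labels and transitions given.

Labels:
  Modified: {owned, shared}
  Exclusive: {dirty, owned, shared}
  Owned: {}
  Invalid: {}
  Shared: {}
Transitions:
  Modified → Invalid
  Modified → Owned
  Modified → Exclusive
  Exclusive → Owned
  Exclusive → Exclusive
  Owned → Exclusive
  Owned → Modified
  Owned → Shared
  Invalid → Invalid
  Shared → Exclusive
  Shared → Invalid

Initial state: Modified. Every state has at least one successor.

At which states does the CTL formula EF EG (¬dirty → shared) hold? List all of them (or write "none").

States satisfying EG (¬dirty → shared): {Modified, Exclusive}.
States satisfying EF EG (¬dirty → shared): {Modified, Exclusive, Owned, Shared}.

{Modified, Exclusive, Owned, Shared}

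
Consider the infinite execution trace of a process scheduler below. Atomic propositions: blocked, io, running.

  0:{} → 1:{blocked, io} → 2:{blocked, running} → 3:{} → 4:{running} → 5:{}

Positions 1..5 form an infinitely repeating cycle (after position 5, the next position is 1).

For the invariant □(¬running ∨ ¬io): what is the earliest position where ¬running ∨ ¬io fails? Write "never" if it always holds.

never

¬running ∨ ¬io holds at every position 0..5, and those are all the positions the trace ever visits, so the invariant □(¬running ∨ ¬io) is never violated.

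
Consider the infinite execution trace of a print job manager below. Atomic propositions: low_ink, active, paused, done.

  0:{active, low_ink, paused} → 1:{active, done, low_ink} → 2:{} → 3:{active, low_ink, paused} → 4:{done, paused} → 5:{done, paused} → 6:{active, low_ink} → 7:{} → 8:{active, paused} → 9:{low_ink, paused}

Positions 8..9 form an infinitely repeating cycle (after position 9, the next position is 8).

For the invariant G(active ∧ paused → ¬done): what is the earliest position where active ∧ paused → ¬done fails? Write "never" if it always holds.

active ∧ paused → ¬done holds at every position 0..9, and those are all the positions the trace ever visits, so the invariant G(active ∧ paused → ¬done) is never violated.

never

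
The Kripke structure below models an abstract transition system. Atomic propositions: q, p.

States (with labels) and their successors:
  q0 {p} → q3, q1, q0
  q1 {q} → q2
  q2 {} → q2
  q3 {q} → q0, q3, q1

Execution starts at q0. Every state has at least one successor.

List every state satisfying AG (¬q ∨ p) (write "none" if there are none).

States satisfying ¬q ∨ p: {q0, q2}.
States satisfying AG (¬q ∨ p): {q2}.

{q2}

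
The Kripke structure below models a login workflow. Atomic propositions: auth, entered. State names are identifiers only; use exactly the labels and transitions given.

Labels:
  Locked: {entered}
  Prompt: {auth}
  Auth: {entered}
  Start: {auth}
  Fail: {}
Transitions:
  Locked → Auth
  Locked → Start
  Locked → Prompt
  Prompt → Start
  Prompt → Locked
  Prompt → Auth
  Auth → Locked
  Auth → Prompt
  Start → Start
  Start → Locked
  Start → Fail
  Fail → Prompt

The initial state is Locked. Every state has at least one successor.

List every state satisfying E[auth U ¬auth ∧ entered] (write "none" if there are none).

States satisfying auth: {Prompt, Start}.
States satisfying ¬auth ∧ entered: {Locked, Auth}.
States satisfying E[auth U ¬auth ∧ entered]: {Locked, Prompt, Auth, Start}.

{Locked, Prompt, Auth, Start}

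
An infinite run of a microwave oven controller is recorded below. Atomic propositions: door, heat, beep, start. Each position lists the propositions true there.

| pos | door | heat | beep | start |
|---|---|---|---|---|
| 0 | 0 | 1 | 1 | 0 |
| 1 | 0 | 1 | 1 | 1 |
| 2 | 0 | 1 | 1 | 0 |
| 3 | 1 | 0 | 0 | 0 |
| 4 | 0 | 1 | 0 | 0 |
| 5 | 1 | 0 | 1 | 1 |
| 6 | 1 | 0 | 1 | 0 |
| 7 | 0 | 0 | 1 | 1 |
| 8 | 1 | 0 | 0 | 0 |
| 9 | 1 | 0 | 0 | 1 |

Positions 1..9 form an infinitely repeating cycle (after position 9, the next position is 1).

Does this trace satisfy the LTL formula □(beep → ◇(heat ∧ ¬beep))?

Satisfied

beep → ◇(heat ∧ ¬beep) holds at every position 0..9, and those are all positions ever visited, so □(beep → ◇(heat ∧ ¬beep)) holds.
Positions where beep holds: 0, 1, 2, 5, 6, 7.
Check ◇(heat ∧ ¬beep) at each: 0→ok, 1→ok, 2→ok, 5→ok, 6→ok, 7→ok.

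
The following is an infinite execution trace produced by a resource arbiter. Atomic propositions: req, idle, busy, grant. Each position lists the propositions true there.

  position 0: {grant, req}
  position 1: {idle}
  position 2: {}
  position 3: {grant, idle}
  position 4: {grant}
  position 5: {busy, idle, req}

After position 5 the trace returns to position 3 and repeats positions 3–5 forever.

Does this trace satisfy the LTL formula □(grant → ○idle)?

Does not hold

grant → ○idle must hold at every position from 0 onward. It fails at position 3, so □(grant → ○idle) is false.
Positions where grant holds: 0, 3, 4.
Check ○idle at each: 0→ok, 3→fails, 4→ok.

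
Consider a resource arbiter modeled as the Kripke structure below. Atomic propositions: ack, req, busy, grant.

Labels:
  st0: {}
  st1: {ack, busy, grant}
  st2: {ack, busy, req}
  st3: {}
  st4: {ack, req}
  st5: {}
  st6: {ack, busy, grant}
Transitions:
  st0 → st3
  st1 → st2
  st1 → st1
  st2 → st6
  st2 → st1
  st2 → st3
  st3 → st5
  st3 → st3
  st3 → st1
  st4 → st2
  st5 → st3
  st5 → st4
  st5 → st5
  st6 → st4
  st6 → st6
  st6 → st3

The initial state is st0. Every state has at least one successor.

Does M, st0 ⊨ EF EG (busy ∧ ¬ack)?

States satisfying EG (busy ∧ ¬ack): ∅.
States satisfying EF EG (busy ∧ ¬ack): ∅.
No suitable path/successor from st0 witnesses the formula.
st0 ∉ Sat(EF EG (busy ∧ ¬ack)).

No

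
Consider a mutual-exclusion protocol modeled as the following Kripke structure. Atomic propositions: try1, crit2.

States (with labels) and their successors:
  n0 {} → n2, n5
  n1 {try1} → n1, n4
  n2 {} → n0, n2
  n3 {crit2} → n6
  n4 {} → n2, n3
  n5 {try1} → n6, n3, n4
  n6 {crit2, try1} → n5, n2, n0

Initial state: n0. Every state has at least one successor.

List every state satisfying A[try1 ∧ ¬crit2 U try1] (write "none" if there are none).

States satisfying try1 ∧ ¬crit2: {n1, n5}.
States satisfying try1: {n1, n5, n6}.
States satisfying A[try1 ∧ ¬crit2 U try1]: {n1, n5, n6}.

{n1, n5, n6}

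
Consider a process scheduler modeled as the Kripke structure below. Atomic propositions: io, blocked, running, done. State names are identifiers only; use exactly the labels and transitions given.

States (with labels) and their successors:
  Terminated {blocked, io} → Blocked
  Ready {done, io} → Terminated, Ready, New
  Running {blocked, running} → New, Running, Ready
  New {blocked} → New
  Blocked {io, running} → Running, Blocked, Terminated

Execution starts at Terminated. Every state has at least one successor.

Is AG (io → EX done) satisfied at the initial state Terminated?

States satisfying io → EX done: {Ready, Running, New}.
States satisfying AG (io → EX done): {New}.
Blocked is reachable from Terminated and violates io → EX done, so AG fails at Terminated.
Terminated ∉ Sat(AG (io → EX done)).

No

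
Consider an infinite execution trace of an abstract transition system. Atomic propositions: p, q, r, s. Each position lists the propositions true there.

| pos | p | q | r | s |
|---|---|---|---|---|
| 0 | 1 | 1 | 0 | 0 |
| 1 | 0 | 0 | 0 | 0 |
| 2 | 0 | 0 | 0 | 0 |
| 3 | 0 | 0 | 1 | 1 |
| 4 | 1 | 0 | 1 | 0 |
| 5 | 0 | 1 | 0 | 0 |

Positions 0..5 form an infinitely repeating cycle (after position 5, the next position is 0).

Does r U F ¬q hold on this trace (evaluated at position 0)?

Walking from position 0: F ¬q first holds at position 0, and r holds at every earlier position along the way, so r U F ¬q holds.

Yes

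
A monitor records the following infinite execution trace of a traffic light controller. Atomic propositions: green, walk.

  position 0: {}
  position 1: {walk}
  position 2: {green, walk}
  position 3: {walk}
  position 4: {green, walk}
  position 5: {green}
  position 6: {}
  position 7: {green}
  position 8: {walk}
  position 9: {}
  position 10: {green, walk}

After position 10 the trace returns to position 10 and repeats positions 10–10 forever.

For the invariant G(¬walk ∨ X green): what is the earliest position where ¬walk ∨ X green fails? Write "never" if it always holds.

Check ¬walk ∨ X green at each position in order: 0 ✓, 1 ✓.
At position 2 the labels are {green, walk} and the next position 3 has {walk}, so ¬walk ∨ X green is false there. This is the first violation.

2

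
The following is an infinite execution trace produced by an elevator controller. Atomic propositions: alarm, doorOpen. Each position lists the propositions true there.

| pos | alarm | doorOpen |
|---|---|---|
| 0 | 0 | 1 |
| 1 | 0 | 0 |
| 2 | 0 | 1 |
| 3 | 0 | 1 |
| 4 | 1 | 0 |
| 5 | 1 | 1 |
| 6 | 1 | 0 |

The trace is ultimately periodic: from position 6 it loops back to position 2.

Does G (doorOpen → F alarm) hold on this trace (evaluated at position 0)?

doorOpen → F alarm holds at every position 0..6, and those are all positions ever visited, so G (doorOpen → F alarm) holds.
Positions where doorOpen holds: 0, 2, 3, 5.
Check F alarm at each: 0→ok, 2→ok, 3→ok, 5→ok.

Satisfied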